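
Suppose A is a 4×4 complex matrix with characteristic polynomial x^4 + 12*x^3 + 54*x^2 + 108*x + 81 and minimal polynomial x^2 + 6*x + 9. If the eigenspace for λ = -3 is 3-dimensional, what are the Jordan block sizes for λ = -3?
Block sizes for λ = -3: [2, 1, 1]

Step 1 — from the characteristic polynomial, algebraic multiplicity of λ = -3 is 4. From dim ker(A − (-3)·I) = 3, there are exactly 3 Jordan blocks for λ = -3.
Step 2 — from the minimal polynomial, the factor (x + 3)^2 tells us the largest block for λ = -3 has size 2.
Step 3 — with total size 4, 3 blocks, and largest block 2, the block sizes (in nonincreasing order) are [2, 1, 1].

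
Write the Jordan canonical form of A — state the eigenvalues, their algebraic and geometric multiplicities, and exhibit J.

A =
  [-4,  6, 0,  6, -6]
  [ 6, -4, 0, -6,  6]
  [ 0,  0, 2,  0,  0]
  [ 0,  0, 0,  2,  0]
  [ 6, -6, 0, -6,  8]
J_1(-4) ⊕ J_1(2) ⊕ J_1(2) ⊕ J_1(2) ⊕ J_1(2)

The characteristic polynomial is
  det(x·I − A) = x^5 - 4*x^4 - 8*x^3 + 64*x^2 - 112*x + 64 = (x - 2)^4*(x + 4)

Eigenvalues and multiplicities (the geometric multiplicity of λ is n − rank(A − λI), which equals the number of Jordan blocks for λ):
  λ = -4: algebraic multiplicity = 1, geometric multiplicity = 1
  λ = 2: algebraic multiplicity = 4, geometric multiplicity = 4

Determining the block sizes for each eigenvalue:
  λ = -4: one block (gm = 1), so the single block has size am = 1 → block sizes [1]
  λ = 2: gm = am = 4, so every block has size 1 → block sizes [1, 1, 1, 1]

Assembling the blocks gives a Jordan form
J =
  [-4, 0, 0, 0, 0]
  [ 0, 2, 0, 0, 0]
  [ 0, 0, 2, 0, 0]
  [ 0, 0, 0, 2, 0]
  [ 0, 0, 0, 0, 2]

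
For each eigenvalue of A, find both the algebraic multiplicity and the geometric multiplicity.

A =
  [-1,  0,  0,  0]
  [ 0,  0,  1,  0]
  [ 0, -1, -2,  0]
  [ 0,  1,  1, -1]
λ = -1: alg = 4, geom = 3

Step 1 — factor the characteristic polynomial to read off the algebraic multiplicities:
  χ_A(x) = (x + 1)^4

Step 2 — compute geometric multiplicities via the rank-nullity identity g(λ) = n − rank(A − λI):
  rank(A − (-1)·I) = 1, so dim ker(A − (-1)·I) = n − 1 = 3

Summary:
  λ = -1: algebraic multiplicity = 4, geometric multiplicity = 3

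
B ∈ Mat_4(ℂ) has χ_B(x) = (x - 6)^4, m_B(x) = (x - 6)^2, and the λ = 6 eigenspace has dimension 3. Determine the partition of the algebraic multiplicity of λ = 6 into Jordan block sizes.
Block sizes for λ = 6: [2, 1, 1]

Step 1 — from the characteristic polynomial, algebraic multiplicity of λ = 6 is 4. From dim ker(B − (6)·I) = 3, there are exactly 3 Jordan blocks for λ = 6.
Step 2 — from the minimal polynomial, the factor (x − 6)^2 tells us the largest block for λ = 6 has size 2.
Step 3 — with total size 4, 3 blocks, and largest block 2, the block sizes (in nonincreasing order) are [2, 1, 1].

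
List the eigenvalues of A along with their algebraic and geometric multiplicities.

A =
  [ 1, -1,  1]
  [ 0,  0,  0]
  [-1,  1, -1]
λ = 0: alg = 3, geom = 2

Step 1 — factor the characteristic polynomial to read off the algebraic multiplicities:
  χ_A(x) = x^3

Step 2 — compute geometric multiplicities via the rank-nullity identity g(λ) = n − rank(A − λI):
  rank(A − (0)·I) = 1, so dim ker(A − (0)·I) = n − 1 = 2

Summary:
  λ = 0: algebraic multiplicity = 3, geometric multiplicity = 2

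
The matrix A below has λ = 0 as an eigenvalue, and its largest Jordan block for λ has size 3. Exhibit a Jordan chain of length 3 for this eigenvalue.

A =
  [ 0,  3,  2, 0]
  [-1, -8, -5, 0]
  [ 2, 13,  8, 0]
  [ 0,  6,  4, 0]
A Jordan chain for λ = 0 of length 3:
v_1 = (1, -2, 3, 2)ᵀ
v_2 = (0, -1, 2, 0)ᵀ
v_3 = (1, 0, 0, 0)ᵀ

Let N = A − (0)·I. We want v_3 with N^3 v_3 = 0 but N^2 v_3 ≠ 0; then v_{j-1} := N · v_j for j = 3, …, 2.

Pick v_3 = (1, 0, 0, 0)ᵀ.
Then v_2 = N · v_3 = (0, -1, 2, 0)ᵀ.
Then v_1 = N · v_2 = (1, -2, 3, 2)ᵀ.

Sanity check: (A − (0)·I) v_1 = (0, 0, 0, 0)ᵀ = 0. ✓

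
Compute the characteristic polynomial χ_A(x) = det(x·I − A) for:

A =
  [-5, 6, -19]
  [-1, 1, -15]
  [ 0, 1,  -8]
x^3 + 12*x^2 + 48*x + 64

Expanding det(x·I − A) (e.g. by cofactor expansion or by noting that A is similar to its Jordan form J, which has the same characteristic polynomial as A) gives
  χ_A(x) = x^3 + 12*x^2 + 48*x + 64
which factors as (x + 4)^3. The eigenvalues (with algebraic multiplicities) are λ = -4 with multiplicity 3.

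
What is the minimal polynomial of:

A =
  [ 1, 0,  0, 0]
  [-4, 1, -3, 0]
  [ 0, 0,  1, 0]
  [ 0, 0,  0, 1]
x^2 - 2*x + 1

The characteristic polynomial is χ_A(x) = (x - 1)^4, so the eigenvalues are known. The minimal polynomial is
  m_A(x) = Π_λ (x − λ)^{k_λ}
where k_λ is the size of the *largest* Jordan block for λ (equivalently, the smallest k with (A − λI)^k v = 0 for every generalised eigenvector v of λ).

  λ = 1: largest Jordan block has size 2, contributing (x − 1)^2

So m_A(x) = (x - 1)^2 = x^2 - 2*x + 1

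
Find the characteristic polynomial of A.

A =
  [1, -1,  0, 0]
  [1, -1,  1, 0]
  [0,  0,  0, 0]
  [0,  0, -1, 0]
x^4

Expanding det(x·I − A) (e.g. by cofactor expansion or by noting that A is similar to its Jordan form J, which has the same characteristic polynomial as A) gives
  χ_A(x) = x^4
which factors as x^4. The eigenvalues (with algebraic multiplicities) are λ = 0 with multiplicity 4.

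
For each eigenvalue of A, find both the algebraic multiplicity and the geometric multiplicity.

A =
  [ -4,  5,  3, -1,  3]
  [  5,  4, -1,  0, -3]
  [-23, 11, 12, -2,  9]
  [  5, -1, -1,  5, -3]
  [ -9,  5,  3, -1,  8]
λ = 5: alg = 5, geom = 3

Step 1 — factor the characteristic polynomial to read off the algebraic multiplicities:
  χ_A(x) = (x - 5)^5

Step 2 — compute geometric multiplicities via the rank-nullity identity g(λ) = n − rank(A − λI):
  rank(A − (5)·I) = 2, so dim ker(A − (5)·I) = n − 2 = 3

Summary:
  λ = 5: algebraic multiplicity = 5, geometric multiplicity = 3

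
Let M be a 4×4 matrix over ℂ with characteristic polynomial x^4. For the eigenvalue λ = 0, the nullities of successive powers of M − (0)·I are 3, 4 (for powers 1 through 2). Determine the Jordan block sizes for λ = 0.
Block sizes for λ = 0: [2, 1, 1]

From the dimensions of kernels of powers, the number of Jordan blocks of size at least j is d_j − d_{j−1} where d_j = dim ker(N^j) (with d_0 = 0). Computing the differences gives [3, 1].
The number of blocks of size exactly k is (#blocks of size ≥ k) − (#blocks of size ≥ k + 1), so the partition is: 2 block(s) of size 1, 1 block(s) of size 2.
In nonincreasing order the block sizes are [2, 1, 1].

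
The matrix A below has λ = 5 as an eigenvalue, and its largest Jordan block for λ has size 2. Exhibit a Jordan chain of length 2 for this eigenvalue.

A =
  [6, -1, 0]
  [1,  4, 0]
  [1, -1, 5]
A Jordan chain for λ = 5 of length 2:
v_1 = (1, 1, 1)ᵀ
v_2 = (1, 0, 0)ᵀ

Let N = A − (5)·I. We want v_2 with N^2 v_2 = 0 but N^1 v_2 ≠ 0; then v_{j-1} := N · v_j for j = 2, …, 2.

Pick v_2 = (1, 0, 0)ᵀ.
Then v_1 = N · v_2 = (1, 1, 1)ᵀ.

Sanity check: (A − (5)·I) v_1 = (0, 0, 0)ᵀ = 0. ✓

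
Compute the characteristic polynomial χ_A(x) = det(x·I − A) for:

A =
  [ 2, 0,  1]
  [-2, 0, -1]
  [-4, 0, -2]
x^3

Expanding det(x·I − A) (e.g. by cofactor expansion or by noting that A is similar to its Jordan form J, which has the same characteristic polynomial as A) gives
  χ_A(x) = x^3
which factors as x^3. The eigenvalues (with algebraic multiplicities) are λ = 0 with multiplicity 3.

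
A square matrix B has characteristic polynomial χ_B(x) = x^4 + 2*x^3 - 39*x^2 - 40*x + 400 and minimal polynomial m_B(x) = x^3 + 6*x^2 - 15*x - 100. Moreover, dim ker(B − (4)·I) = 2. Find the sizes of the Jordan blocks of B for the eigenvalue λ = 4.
Block sizes for λ = 4: [1, 1]

Step 1 — from the characteristic polynomial, algebraic multiplicity of λ = 4 is 2. From dim ker(B − (4)·I) = 2, there are exactly 2 Jordan blocks for λ = 4.
Step 2 — from the minimal polynomial, the factor (x − 4) tells us the largest block for λ = 4 has size 1.
Step 3 — with total size 2, 2 blocks, and largest block 1, the block sizes (in nonincreasing order) are [1, 1].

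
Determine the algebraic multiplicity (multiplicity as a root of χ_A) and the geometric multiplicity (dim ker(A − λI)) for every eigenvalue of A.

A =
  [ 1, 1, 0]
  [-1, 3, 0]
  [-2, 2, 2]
λ = 2: alg = 3, geom = 2

Step 1 — factor the characteristic polynomial to read off the algebraic multiplicities:
  χ_A(x) = (x - 2)^3

Step 2 — compute geometric multiplicities via the rank-nullity identity g(λ) = n − rank(A − λI):
  rank(A − (2)·I) = 1, so dim ker(A − (2)·I) = n − 1 = 2

Summary:
  λ = 2: algebraic multiplicity = 3, geometric multiplicity = 2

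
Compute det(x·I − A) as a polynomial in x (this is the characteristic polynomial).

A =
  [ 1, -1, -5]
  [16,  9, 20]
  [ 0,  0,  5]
x^3 - 15*x^2 + 75*x - 125

Expanding det(x·I − A) (e.g. by cofactor expansion or by noting that A is similar to its Jordan form J, which has the same characteristic polynomial as A) gives
  χ_A(x) = x^3 - 15*x^2 + 75*x - 125
which factors as (x - 5)^3. The eigenvalues (with algebraic multiplicities) are λ = 5 with multiplicity 3.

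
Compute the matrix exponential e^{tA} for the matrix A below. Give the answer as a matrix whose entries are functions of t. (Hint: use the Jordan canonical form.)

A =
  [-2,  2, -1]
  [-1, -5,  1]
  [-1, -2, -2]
e^{tA} =
  [t*exp(-3*t) + exp(-3*t), 2*t*exp(-3*t), -t*exp(-3*t)]
  [-t*exp(-3*t), -2*t*exp(-3*t) + exp(-3*t), t*exp(-3*t)]
  [-t*exp(-3*t), -2*t*exp(-3*t), t*exp(-3*t) + exp(-3*t)]

Strategy: write A = P · J · P⁻¹ where J is a Jordan canonical form, so e^{tA} = P · e^{tJ} · P⁻¹, and e^{tJ} can be computed block-by-block.

A has Jordan form
J =
  [-3,  1,  0]
  [ 0, -3,  0]
  [ 0,  0, -3]
(up to reordering of blocks).

Per-block formulas:
  For a 2×2 Jordan block J_2(-3): exp(t · J_2(-3)) = e^(-3t)·(I + t·N), where N is the 2×2 nilpotent shift.
  For a 1×1 block at λ = -3: exp(t · [-3]) = [e^(-3t)].

After assembling e^{tJ} and conjugating by P, we get:

e^{tA} =
  [t*exp(-3*t) + exp(-3*t), 2*t*exp(-3*t), -t*exp(-3*t)]
  [-t*exp(-3*t), -2*t*exp(-3*t) + exp(-3*t), t*exp(-3*t)]
  [-t*exp(-3*t), -2*t*exp(-3*t), t*exp(-3*t) + exp(-3*t)]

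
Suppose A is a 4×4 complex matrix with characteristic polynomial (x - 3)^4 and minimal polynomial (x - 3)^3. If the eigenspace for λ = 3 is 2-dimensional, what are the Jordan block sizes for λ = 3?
Block sizes for λ = 3: [3, 1]

Step 1 — from the characteristic polynomial, algebraic multiplicity of λ = 3 is 4. From dim ker(A − (3)·I) = 2, there are exactly 2 Jordan blocks for λ = 3.
Step 2 — from the minimal polynomial, the factor (x − 3)^3 tells us the largest block for λ = 3 has size 3.
Step 3 — with total size 4, 2 blocks, and largest block 3, the block sizes (in nonincreasing order) are [3, 1].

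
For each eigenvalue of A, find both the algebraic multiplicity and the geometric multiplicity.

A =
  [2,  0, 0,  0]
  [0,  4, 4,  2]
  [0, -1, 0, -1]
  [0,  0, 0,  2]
λ = 2: alg = 4, geom = 3

Step 1 — factor the characteristic polynomial to read off the algebraic multiplicities:
  χ_A(x) = (x - 2)^4

Step 2 — compute geometric multiplicities via the rank-nullity identity g(λ) = n − rank(A − λI):
  rank(A − (2)·I) = 1, so dim ker(A − (2)·I) = n − 1 = 3

Summary:
  λ = 2: algebraic multiplicity = 4, geometric multiplicity = 3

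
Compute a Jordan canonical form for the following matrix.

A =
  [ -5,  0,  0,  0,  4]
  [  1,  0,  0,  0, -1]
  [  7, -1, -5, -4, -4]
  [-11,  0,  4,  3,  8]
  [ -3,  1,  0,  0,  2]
J_3(-1) ⊕ J_2(-1)

The characteristic polynomial is
  det(x·I − A) = x^5 + 5*x^4 + 10*x^3 + 10*x^2 + 5*x + 1 = (x + 1)^5

Eigenvalues and multiplicities (the geometric multiplicity of λ is n − rank(A − λI), which equals the number of Jordan blocks for λ):
  λ = -1: algebraic multiplicity = 5, geometric multiplicity = 2

Determining the block sizes for each eigenvalue:
  λ = -1: with am = 5 and gm = 2, the partition is not yet determined (e.g. several partitions of 5 into 2 parts exist). Let N = A − (-1)·I. Computing rank(N^1) = 3, rank(N^2) = 1, rank(N^3) = 0; the number of blocks of size ≥ j is rank(N^{j−1}) − rank(N^j), giving [2, 2, 1]. So we have 1 block(s) of size 3, 1 block(s) of size 2 → block sizes [3, 2]

Assembling the blocks gives a Jordan form
J =
  [-1,  1,  0,  0,  0]
  [ 0, -1,  1,  0,  0]
  [ 0,  0, -1,  0,  0]
  [ 0,  0,  0, -1,  1]
  [ 0,  0,  0,  0, -1]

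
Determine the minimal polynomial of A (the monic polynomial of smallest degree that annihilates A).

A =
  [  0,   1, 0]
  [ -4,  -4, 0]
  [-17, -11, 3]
x^3 + x^2 - 8*x - 12

The characteristic polynomial is χ_A(x) = (x - 3)*(x + 2)^2, so the eigenvalues are known. The minimal polynomial is
  m_A(x) = Π_λ (x − λ)^{k_λ}
where k_λ is the size of the *largest* Jordan block for λ (equivalently, the smallest k with (A − λI)^k v = 0 for every generalised eigenvector v of λ).

  λ = -2: largest Jordan block has size 2, contributing (x + 2)^2
  λ = 3: largest Jordan block has size 1, contributing (x − 3)

So m_A(x) = (x - 3)*(x + 2)^2 = x^3 + x^2 - 8*x - 12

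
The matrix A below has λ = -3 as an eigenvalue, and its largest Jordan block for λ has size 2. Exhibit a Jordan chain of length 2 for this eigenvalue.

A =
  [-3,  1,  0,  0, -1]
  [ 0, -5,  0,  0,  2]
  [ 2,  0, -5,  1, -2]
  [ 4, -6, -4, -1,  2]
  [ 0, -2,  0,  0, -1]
A Jordan chain for λ = -3 of length 2:
v_1 = (0, 0, 2, 4, 0)ᵀ
v_2 = (1, 0, 0, 0, 0)ᵀ

Let N = A − (-3)·I. We want v_2 with N^2 v_2 = 0 but N^1 v_2 ≠ 0; then v_{j-1} := N · v_j for j = 2, …, 2.

Pick v_2 = (1, 0, 0, 0, 0)ᵀ.
Then v_1 = N · v_2 = (0, 0, 2, 4, 0)ᵀ.

Sanity check: (A − (-3)·I) v_1 = (0, 0, 0, 0, 0)ᵀ = 0. ✓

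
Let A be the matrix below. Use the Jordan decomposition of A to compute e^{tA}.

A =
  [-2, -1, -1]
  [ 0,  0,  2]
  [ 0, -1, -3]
e^{tA} =
  [exp(-2*t), -exp(-t) + exp(-2*t), -exp(-t) + exp(-2*t)]
  [0, 2*exp(-t) - exp(-2*t), 2*exp(-t) - 2*exp(-2*t)]
  [0, -exp(-t) + exp(-2*t), -exp(-t) + 2*exp(-2*t)]

Strategy: write A = P · J · P⁻¹ where J is a Jordan canonical form, so e^{tA} = P · e^{tJ} · P⁻¹, and e^{tJ} can be computed block-by-block.

A has Jordan form
J =
  [-2,  0,  0]
  [ 0, -2,  0]
  [ 0,  0, -1]
(up to reordering of blocks).

Per-block formulas:
  For a 1×1 block at λ = -2: exp(t · [-2]) = [e^(-2t)].
  For a 1×1 block at λ = -1: exp(t · [-1]) = [e^(-1t)].

After assembling e^{tJ} and conjugating by P, we get:

e^{tA} =
  [exp(-2*t), -exp(-t) + exp(-2*t), -exp(-t) + exp(-2*t)]
  [0, 2*exp(-t) - exp(-2*t), 2*exp(-t) - 2*exp(-2*t)]
  [0, -exp(-t) + exp(-2*t), -exp(-t) + 2*exp(-2*t)]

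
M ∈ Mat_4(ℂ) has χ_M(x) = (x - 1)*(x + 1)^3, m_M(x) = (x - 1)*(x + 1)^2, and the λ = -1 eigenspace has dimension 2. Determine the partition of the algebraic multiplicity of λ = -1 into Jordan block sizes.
Block sizes for λ = -1: [2, 1]

Step 1 — from the characteristic polynomial, algebraic multiplicity of λ = -1 is 3. From dim ker(M − (-1)·I) = 2, there are exactly 2 Jordan blocks for λ = -1.
Step 2 — from the minimal polynomial, the factor (x + 1)^2 tells us the largest block for λ = -1 has size 2.
Step 3 — with total size 3, 2 blocks, and largest block 2, the block sizes (in nonincreasing order) are [2, 1].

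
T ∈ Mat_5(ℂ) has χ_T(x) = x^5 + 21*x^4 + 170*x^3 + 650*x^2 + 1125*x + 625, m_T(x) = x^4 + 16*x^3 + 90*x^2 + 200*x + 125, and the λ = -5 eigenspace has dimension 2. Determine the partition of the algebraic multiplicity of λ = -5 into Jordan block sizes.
Block sizes for λ = -5: [3, 1]

Step 1 — from the characteristic polynomial, algebraic multiplicity of λ = -5 is 4. From dim ker(T − (-5)·I) = 2, there are exactly 2 Jordan blocks for λ = -5.
Step 2 — from the minimal polynomial, the factor (x + 5)^3 tells us the largest block for λ = -5 has size 3.
Step 3 — with total size 4, 2 blocks, and largest block 3, the block sizes (in nonincreasing order) are [3, 1].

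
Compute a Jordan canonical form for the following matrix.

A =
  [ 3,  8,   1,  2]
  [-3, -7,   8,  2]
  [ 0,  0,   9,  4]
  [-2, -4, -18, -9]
J_3(-1) ⊕ J_1(-1)

The characteristic polynomial is
  det(x·I − A) = x^4 + 4*x^3 + 6*x^2 + 4*x + 1 = (x + 1)^4

Eigenvalues and multiplicities (the geometric multiplicity of λ is n − rank(A − λI), which equals the number of Jordan blocks for λ):
  λ = -1: algebraic multiplicity = 4, geometric multiplicity = 2

Determining the block sizes for each eigenvalue:
  λ = -1: with am = 4 and gm = 2, the partition is not yet determined (e.g. several partitions of 4 into 2 parts exist). Let N = A − (-1)·I. Computing rank(N^1) = 2, rank(N^2) = 1, rank(N^3) = 0; the number of blocks of size ≥ j is rank(N^{j−1}) − rank(N^j), giving [2, 1, 1]. So we have 1 block(s) of size 3, 1 block(s) of size 1 → block sizes [3, 1]

Assembling the blocks gives a Jordan form
J =
  [-1,  1,  0,  0]
  [ 0, -1,  1,  0]
  [ 0,  0, -1,  0]
  [ 0,  0,  0, -1]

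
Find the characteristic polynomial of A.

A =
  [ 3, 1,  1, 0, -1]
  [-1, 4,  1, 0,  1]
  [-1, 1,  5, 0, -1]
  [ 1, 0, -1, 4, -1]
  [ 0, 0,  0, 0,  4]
x^5 - 20*x^4 + 160*x^3 - 640*x^2 + 1280*x - 1024

Expanding det(x·I − A) (e.g. by cofactor expansion or by noting that A is similar to its Jordan form J, which has the same characteristic polynomial as A) gives
  χ_A(x) = x^5 - 20*x^4 + 160*x^3 - 640*x^2 + 1280*x - 1024
which factors as (x - 4)^5. The eigenvalues (with algebraic multiplicities) are λ = 4 with multiplicity 5.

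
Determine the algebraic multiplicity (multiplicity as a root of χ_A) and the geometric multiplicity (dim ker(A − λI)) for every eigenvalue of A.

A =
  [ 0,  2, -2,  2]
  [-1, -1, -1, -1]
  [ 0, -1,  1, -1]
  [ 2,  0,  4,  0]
λ = 0: alg = 4, geom = 2

Step 1 — factor the characteristic polynomial to read off the algebraic multiplicities:
  χ_A(x) = x^4

Step 2 — compute geometric multiplicities via the rank-nullity identity g(λ) = n − rank(A − λI):
  rank(A − (0)·I) = 2, so dim ker(A − (0)·I) = n − 2 = 2

Summary:
  λ = 0: algebraic multiplicity = 4, geometric multiplicity = 2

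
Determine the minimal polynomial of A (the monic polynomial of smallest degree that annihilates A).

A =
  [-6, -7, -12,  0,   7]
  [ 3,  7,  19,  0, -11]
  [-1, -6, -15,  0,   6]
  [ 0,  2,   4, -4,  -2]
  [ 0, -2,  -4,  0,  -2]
x^3 + 12*x^2 + 48*x + 64

The characteristic polynomial is χ_A(x) = (x + 4)^5, so the eigenvalues are known. The minimal polynomial is
  m_A(x) = Π_λ (x − λ)^{k_λ}
where k_λ is the size of the *largest* Jordan block for λ (equivalently, the smallest k with (A − λI)^k v = 0 for every generalised eigenvector v of λ).

  λ = -4: largest Jordan block has size 3, contributing (x + 4)^3

So m_A(x) = (x + 4)^3 = x^3 + 12*x^2 + 48*x + 64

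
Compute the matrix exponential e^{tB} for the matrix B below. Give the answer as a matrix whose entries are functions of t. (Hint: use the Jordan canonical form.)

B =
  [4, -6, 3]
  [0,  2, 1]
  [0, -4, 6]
e^{tB} =
  [exp(4*t), -6*t*exp(4*t), 3*t*exp(4*t)]
  [0, -2*t*exp(4*t) + exp(4*t), t*exp(4*t)]
  [0, -4*t*exp(4*t), 2*t*exp(4*t) + exp(4*t)]

Strategy: write B = P · J · P⁻¹ where J is a Jordan canonical form, so e^{tB} = P · e^{tJ} · P⁻¹, and e^{tJ} can be computed block-by-block.

B has Jordan form
J =
  [4, 1, 0]
  [0, 4, 0]
  [0, 0, 4]
(up to reordering of blocks).

Per-block formulas:
  For a 1×1 block at λ = 4: exp(t · [4]) = [e^(4t)].
  For a 2×2 Jordan block J_2(4): exp(t · J_2(4)) = e^(4t)·(I + t·N), where N is the 2×2 nilpotent shift.

After assembling e^{tJ} and conjugating by P, we get:

e^{tB} =
  [exp(4*t), -6*t*exp(4*t), 3*t*exp(4*t)]
  [0, -2*t*exp(4*t) + exp(4*t), t*exp(4*t)]
  [0, -4*t*exp(4*t), 2*t*exp(4*t) + exp(4*t)]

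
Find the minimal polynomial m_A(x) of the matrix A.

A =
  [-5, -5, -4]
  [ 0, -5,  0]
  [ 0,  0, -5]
x^2 + 10*x + 25

The characteristic polynomial is χ_A(x) = (x + 5)^3, so the eigenvalues are known. The minimal polynomial is
  m_A(x) = Π_λ (x − λ)^{k_λ}
where k_λ is the size of the *largest* Jordan block for λ (equivalently, the smallest k with (A − λI)^k v = 0 for every generalised eigenvector v of λ).

  λ = -5: largest Jordan block has size 2, contributing (x + 5)^2

So m_A(x) = (x + 5)^2 = x^2 + 10*x + 25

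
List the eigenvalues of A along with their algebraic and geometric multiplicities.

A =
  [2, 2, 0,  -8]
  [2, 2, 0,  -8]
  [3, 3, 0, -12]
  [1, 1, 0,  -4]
λ = 0: alg = 4, geom = 3

Step 1 — factor the characteristic polynomial to read off the algebraic multiplicities:
  χ_A(x) = x^4

Step 2 — compute geometric multiplicities via the rank-nullity identity g(λ) = n − rank(A − λI):
  rank(A − (0)·I) = 1, so dim ker(A − (0)·I) = n − 1 = 3

Summary:
  λ = 0: algebraic multiplicity = 4, geometric multiplicity = 3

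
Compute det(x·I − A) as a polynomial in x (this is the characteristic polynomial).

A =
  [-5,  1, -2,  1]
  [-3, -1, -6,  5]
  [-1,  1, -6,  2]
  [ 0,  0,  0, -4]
x^4 + 16*x^3 + 96*x^2 + 256*x + 256

Expanding det(x·I − A) (e.g. by cofactor expansion or by noting that A is similar to its Jordan form J, which has the same characteristic polynomial as A) gives
  χ_A(x) = x^4 + 16*x^3 + 96*x^2 + 256*x + 256
which factors as (x + 4)^4. The eigenvalues (with algebraic multiplicities) are λ = -4 with multiplicity 4.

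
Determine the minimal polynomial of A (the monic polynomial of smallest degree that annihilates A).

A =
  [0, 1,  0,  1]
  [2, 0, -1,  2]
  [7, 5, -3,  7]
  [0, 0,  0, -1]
x^3 + 3*x^2 + 3*x + 1

The characteristic polynomial is χ_A(x) = (x + 1)^4, so the eigenvalues are known. The minimal polynomial is
  m_A(x) = Π_λ (x − λ)^{k_λ}
where k_λ is the size of the *largest* Jordan block for λ (equivalently, the smallest k with (A − λI)^k v = 0 for every generalised eigenvector v of λ).

  λ = -1: largest Jordan block has size 3, contributing (x + 1)^3

So m_A(x) = (x + 1)^3 = x^3 + 3*x^2 + 3*x + 1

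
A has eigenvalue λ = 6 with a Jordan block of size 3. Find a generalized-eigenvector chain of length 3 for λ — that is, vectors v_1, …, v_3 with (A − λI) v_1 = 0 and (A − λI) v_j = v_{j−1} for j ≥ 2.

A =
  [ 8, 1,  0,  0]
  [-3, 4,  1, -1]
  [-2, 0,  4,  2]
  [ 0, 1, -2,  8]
A Jordan chain for λ = 6 of length 3:
v_1 = (1, -2, 0, 1)ᵀ
v_2 = (2, -3, -2, 0)ᵀ
v_3 = (1, 0, 0, 0)ᵀ

Let N = A − (6)·I. We want v_3 with N^3 v_3 = 0 but N^2 v_3 ≠ 0; then v_{j-1} := N · v_j for j = 3, …, 2.

Pick v_3 = (1, 0, 0, 0)ᵀ.
Then v_2 = N · v_3 = (2, -3, -2, 0)ᵀ.
Then v_1 = N · v_2 = (1, -2, 0, 1)ᵀ.

Sanity check: (A − (6)·I) v_1 = (0, 0, 0, 0)ᵀ = 0. ✓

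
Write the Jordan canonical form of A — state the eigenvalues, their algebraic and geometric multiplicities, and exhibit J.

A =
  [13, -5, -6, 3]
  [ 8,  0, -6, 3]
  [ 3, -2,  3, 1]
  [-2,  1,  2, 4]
J_2(5) ⊕ J_2(5)

The characteristic polynomial is
  det(x·I − A) = x^4 - 20*x^3 + 150*x^2 - 500*x + 625 = (x - 5)^4

Eigenvalues and multiplicities (the geometric multiplicity of λ is n − rank(A − λI), which equals the number of Jordan blocks for λ):
  λ = 5: algebraic multiplicity = 4, geometric multiplicity = 2

Determining the block sizes for each eigenvalue:
  λ = 5: with am = 4 and gm = 2, the partition is not yet determined (e.g. several partitions of 4 into 2 parts exist). Let N = A − (5)·I. Computing rank(N^1) = 2, rank(N^2) = 0; the number of blocks of size ≥ j is rank(N^{j−1}) − rank(N^j), giving [2, 2]. So we have 2 block(s) of size 2 → block sizes [2, 2]

Assembling the blocks gives a Jordan form
J =
  [5, 1, 0, 0]
  [0, 5, 0, 0]
  [0, 0, 5, 1]
  [0, 0, 0, 5]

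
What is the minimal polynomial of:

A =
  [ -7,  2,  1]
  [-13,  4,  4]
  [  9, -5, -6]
x^3 + 9*x^2 + 27*x + 27

The characteristic polynomial is χ_A(x) = (x + 3)^3, so the eigenvalues are known. The minimal polynomial is
  m_A(x) = Π_λ (x − λ)^{k_λ}
where k_λ is the size of the *largest* Jordan block for λ (equivalently, the smallest k with (A − λI)^k v = 0 for every generalised eigenvector v of λ).

  λ = -3: largest Jordan block has size 3, contributing (x + 3)^3

So m_A(x) = (x + 3)^3 = x^3 + 9*x^2 + 27*x + 27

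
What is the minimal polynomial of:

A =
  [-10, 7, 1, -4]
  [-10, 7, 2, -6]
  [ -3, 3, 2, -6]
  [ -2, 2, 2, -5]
x^3 + 5*x^2 + 7*x + 3

The characteristic polynomial is χ_A(x) = (x + 1)^3*(x + 3), so the eigenvalues are known. The minimal polynomial is
  m_A(x) = Π_λ (x − λ)^{k_λ}
where k_λ is the size of the *largest* Jordan block for λ (equivalently, the smallest k with (A − λI)^k v = 0 for every generalised eigenvector v of λ).

  λ = -3: largest Jordan block has size 1, contributing (x + 3)
  λ = -1: largest Jordan block has size 2, contributing (x + 1)^2

So m_A(x) = (x + 1)^2*(x + 3) = x^3 + 5*x^2 + 7*x + 3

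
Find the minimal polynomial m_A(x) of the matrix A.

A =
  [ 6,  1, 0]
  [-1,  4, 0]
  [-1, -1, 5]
x^2 - 10*x + 25

The characteristic polynomial is χ_A(x) = (x - 5)^3, so the eigenvalues are known. The minimal polynomial is
  m_A(x) = Π_λ (x − λ)^{k_λ}
where k_λ is the size of the *largest* Jordan block for λ (equivalently, the smallest k with (A − λI)^k v = 0 for every generalised eigenvector v of λ).

  λ = 5: largest Jordan block has size 2, contributing (x − 5)^2

So m_A(x) = (x - 5)^2 = x^2 - 10*x + 25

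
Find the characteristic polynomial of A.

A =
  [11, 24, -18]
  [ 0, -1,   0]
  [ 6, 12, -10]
x^3 - 3*x - 2

Expanding det(x·I − A) (e.g. by cofactor expansion or by noting that A is similar to its Jordan form J, which has the same characteristic polynomial as A) gives
  χ_A(x) = x^3 - 3*x - 2
which factors as (x - 2)*(x + 1)^2. The eigenvalues (with algebraic multiplicities) are λ = -1 with multiplicity 2, λ = 2 with multiplicity 1.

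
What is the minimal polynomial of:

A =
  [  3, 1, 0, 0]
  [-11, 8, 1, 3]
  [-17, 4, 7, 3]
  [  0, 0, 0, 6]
x^3 - 18*x^2 + 108*x - 216

The characteristic polynomial is χ_A(x) = (x - 6)^4, so the eigenvalues are known. The minimal polynomial is
  m_A(x) = Π_λ (x − λ)^{k_λ}
where k_λ is the size of the *largest* Jordan block for λ (equivalently, the smallest k with (A − λI)^k v = 0 for every generalised eigenvector v of λ).

  λ = 6: largest Jordan block has size 3, contributing (x − 6)^3

So m_A(x) = (x - 6)^3 = x^3 - 18*x^2 + 108*x - 216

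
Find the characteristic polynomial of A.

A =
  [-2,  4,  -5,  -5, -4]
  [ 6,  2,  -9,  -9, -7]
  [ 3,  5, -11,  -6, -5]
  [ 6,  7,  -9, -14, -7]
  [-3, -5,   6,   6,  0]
x^5 + 25*x^4 + 250*x^3 + 1250*x^2 + 3125*x + 3125

Expanding det(x·I − A) (e.g. by cofactor expansion or by noting that A is similar to its Jordan form J, which has the same characteristic polynomial as A) gives
  χ_A(x) = x^5 + 25*x^4 + 250*x^3 + 1250*x^2 + 3125*x + 3125
which factors as (x + 5)^5. The eigenvalues (with algebraic multiplicities) are λ = -5 with multiplicity 5.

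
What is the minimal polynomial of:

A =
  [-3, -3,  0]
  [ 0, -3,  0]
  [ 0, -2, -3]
x^2 + 6*x + 9

The characteristic polynomial is χ_A(x) = (x + 3)^3, so the eigenvalues are known. The minimal polynomial is
  m_A(x) = Π_λ (x − λ)^{k_λ}
where k_λ is the size of the *largest* Jordan block for λ (equivalently, the smallest k with (A − λI)^k v = 0 for every generalised eigenvector v of λ).

  λ = -3: largest Jordan block has size 2, contributing (x + 3)^2

So m_A(x) = (x + 3)^2 = x^2 + 6*x + 9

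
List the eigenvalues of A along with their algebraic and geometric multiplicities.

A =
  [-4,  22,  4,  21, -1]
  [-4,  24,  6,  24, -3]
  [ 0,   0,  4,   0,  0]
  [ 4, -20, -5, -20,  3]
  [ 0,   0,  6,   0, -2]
λ = -2: alg = 3, geom = 1; λ = 4: alg = 2, geom = 1

Step 1 — factor the characteristic polynomial to read off the algebraic multiplicities:
  χ_A(x) = (x - 4)^2*(x + 2)^3

Step 2 — compute geometric multiplicities via the rank-nullity identity g(λ) = n − rank(A − λI):
  rank(A − (-2)·I) = 4, so dim ker(A − (-2)·I) = n − 4 = 1
  rank(A − (4)·I) = 4, so dim ker(A − (4)·I) = n − 4 = 1

Summary:
  λ = -2: algebraic multiplicity = 3, geometric multiplicity = 1
  λ = 4: algebraic multiplicity = 2, geometric multiplicity = 1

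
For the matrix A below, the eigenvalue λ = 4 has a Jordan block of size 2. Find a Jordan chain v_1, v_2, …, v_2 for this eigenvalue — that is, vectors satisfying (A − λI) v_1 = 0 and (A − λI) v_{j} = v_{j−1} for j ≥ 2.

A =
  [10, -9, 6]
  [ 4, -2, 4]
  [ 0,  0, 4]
A Jordan chain for λ = 4 of length 2:
v_1 = (6, 4, 0)ᵀ
v_2 = (1, 0, 0)ᵀ

Let N = A − (4)·I. We want v_2 with N^2 v_2 = 0 but N^1 v_2 ≠ 0; then v_{j-1} := N · v_j for j = 2, …, 2.

Pick v_2 = (1, 0, 0)ᵀ.
Then v_1 = N · v_2 = (6, 4, 0)ᵀ.

Sanity check: (A − (4)·I) v_1 = (0, 0, 0)ᵀ = 0. ✓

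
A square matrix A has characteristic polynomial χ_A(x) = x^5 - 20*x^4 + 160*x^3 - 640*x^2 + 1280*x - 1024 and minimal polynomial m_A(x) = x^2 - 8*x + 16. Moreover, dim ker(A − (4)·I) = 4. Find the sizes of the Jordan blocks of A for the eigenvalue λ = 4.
Block sizes for λ = 4: [2, 1, 1, 1]

Step 1 — from the characteristic polynomial, algebraic multiplicity of λ = 4 is 5. From dim ker(A − (4)·I) = 4, there are exactly 4 Jordan blocks for λ = 4.
Step 2 — from the minimal polynomial, the factor (x − 4)^2 tells us the largest block for λ = 4 has size 2.
Step 3 — with total size 5, 4 blocks, and largest block 2, the block sizes (in nonincreasing order) are [2, 1, 1, 1].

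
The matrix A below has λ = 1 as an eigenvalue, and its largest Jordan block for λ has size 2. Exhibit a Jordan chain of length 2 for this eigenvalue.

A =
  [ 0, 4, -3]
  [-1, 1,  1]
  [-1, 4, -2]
A Jordan chain for λ = 1 of length 2:
v_1 = (-1, -1, -1)ᵀ
v_2 = (1, 0, 0)ᵀ

Let N = A − (1)·I. We want v_2 with N^2 v_2 = 0 but N^1 v_2 ≠ 0; then v_{j-1} := N · v_j for j = 2, …, 2.

Pick v_2 = (1, 0, 0)ᵀ.
Then v_1 = N · v_2 = (-1, -1, -1)ᵀ.

Sanity check: (A − (1)·I) v_1 = (0, 0, 0)ᵀ = 0. ✓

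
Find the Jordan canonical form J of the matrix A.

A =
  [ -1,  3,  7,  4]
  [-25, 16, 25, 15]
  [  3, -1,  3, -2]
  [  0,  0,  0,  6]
J_3(6) ⊕ J_1(6)

The characteristic polynomial is
  det(x·I − A) = x^4 - 24*x^3 + 216*x^2 - 864*x + 1296 = (x - 6)^4

Eigenvalues and multiplicities (the geometric multiplicity of λ is n − rank(A − λI), which equals the number of Jordan blocks for λ):
  λ = 6: algebraic multiplicity = 4, geometric multiplicity = 2

Determining the block sizes for each eigenvalue:
  λ = 6: with am = 4 and gm = 2, the partition is not yet determined (e.g. several partitions of 4 into 2 parts exist). Let N = A − (6)·I. Computing rank(N^1) = 2, rank(N^2) = 1, rank(N^3) = 0; the number of blocks of size ≥ j is rank(N^{j−1}) − rank(N^j), giving [2, 1, 1]. So we have 1 block(s) of size 3, 1 block(s) of size 1 → block sizes [3, 1]

Assembling the blocks gives a Jordan form
J =
  [6, 1, 0, 0]
  [0, 6, 1, 0]
  [0, 0, 6, 0]
  [0, 0, 0, 6]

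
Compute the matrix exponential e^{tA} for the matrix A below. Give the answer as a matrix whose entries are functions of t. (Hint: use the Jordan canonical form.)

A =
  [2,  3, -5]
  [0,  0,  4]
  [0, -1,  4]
e^{tA} =
  [exp(2*t), -t^2*exp(2*t)/2 + 3*t*exp(2*t), t^2*exp(2*t) - 5*t*exp(2*t)]
  [0, -2*t*exp(2*t) + exp(2*t), 4*t*exp(2*t)]
  [0, -t*exp(2*t), 2*t*exp(2*t) + exp(2*t)]

Strategy: write A = P · J · P⁻¹ where J is a Jordan canonical form, so e^{tA} = P · e^{tJ} · P⁻¹, and e^{tJ} can be computed block-by-block.

A has Jordan form
J =
  [2, 1, 0]
  [0, 2, 1]
  [0, 0, 2]
(up to reordering of blocks).

Per-block formulas:
  For a 3×3 Jordan block J_3(2): exp(t · J_3(2)) = e^(2t)·(I + t·N + (t^2/2)·N^2), where N is the 3×3 nilpotent shift.

After assembling e^{tJ} and conjugating by P, we get:

e^{tA} =
  [exp(2*t), -t^2*exp(2*t)/2 + 3*t*exp(2*t), t^2*exp(2*t) - 5*t*exp(2*t)]
  [0, -2*t*exp(2*t) + exp(2*t), 4*t*exp(2*t)]
  [0, -t*exp(2*t), 2*t*exp(2*t) + exp(2*t)]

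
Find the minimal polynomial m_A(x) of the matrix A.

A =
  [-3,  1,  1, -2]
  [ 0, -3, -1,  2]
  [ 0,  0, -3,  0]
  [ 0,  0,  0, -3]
x^3 + 9*x^2 + 27*x + 27

The characteristic polynomial is χ_A(x) = (x + 3)^4, so the eigenvalues are known. The minimal polynomial is
  m_A(x) = Π_λ (x − λ)^{k_λ}
where k_λ is the size of the *largest* Jordan block for λ (equivalently, the smallest k with (A − λI)^k v = 0 for every generalised eigenvector v of λ).

  λ = -3: largest Jordan block has size 3, contributing (x + 3)^3

So m_A(x) = (x + 3)^3 = x^3 + 9*x^2 + 27*x + 27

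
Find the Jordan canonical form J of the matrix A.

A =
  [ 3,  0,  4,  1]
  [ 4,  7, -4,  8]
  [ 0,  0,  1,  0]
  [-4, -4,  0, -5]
J_2(1) ⊕ J_1(1) ⊕ J_1(3)

The characteristic polynomial is
  det(x·I − A) = x^4 - 6*x^3 + 12*x^2 - 10*x + 3 = (x - 3)*(x - 1)^3

Eigenvalues and multiplicities (the geometric multiplicity of λ is n − rank(A − λI), which equals the number of Jordan blocks for λ):
  λ = 1: algebraic multiplicity = 3, geometric multiplicity = 2
  λ = 3: algebraic multiplicity = 1, geometric multiplicity = 1

Determining the block sizes for each eigenvalue:
  λ = 1: 2 blocks summing to 3 forces exactly one block of size 2 and the rest size 1 → block sizes [2, 1]
  λ = 3: one block (gm = 1), so the single block has size am = 1 → block sizes [1]

Assembling the blocks gives a Jordan form
J =
  [1, 1, 0, 0]
  [0, 1, 0, 0]
  [0, 0, 1, 0]
  [0, 0, 0, 3]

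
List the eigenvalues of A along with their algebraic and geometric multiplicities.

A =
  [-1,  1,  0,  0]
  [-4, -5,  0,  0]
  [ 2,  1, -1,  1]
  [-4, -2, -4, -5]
λ = -3: alg = 4, geom = 2

Step 1 — factor the characteristic polynomial to read off the algebraic multiplicities:
  χ_A(x) = (x + 3)^4

Step 2 — compute geometric multiplicities via the rank-nullity identity g(λ) = n − rank(A − λI):
  rank(A − (-3)·I) = 2, so dim ker(A − (-3)·I) = n − 2 = 2

Summary:
  λ = -3: algebraic multiplicity = 4, geometric multiplicity = 2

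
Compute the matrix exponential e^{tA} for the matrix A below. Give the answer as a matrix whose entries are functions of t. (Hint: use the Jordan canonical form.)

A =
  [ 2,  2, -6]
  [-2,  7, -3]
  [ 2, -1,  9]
e^{tA} =
  [-4*t*exp(6*t) + exp(6*t), 2*t*exp(6*t), -6*t*exp(6*t)]
  [-2*t*exp(6*t), t*exp(6*t) + exp(6*t), -3*t*exp(6*t)]
  [2*t*exp(6*t), -t*exp(6*t), 3*t*exp(6*t) + exp(6*t)]

Strategy: write A = P · J · P⁻¹ where J is a Jordan canonical form, so e^{tA} = P · e^{tJ} · P⁻¹, and e^{tJ} can be computed block-by-block.

A has Jordan form
J =
  [6, 1, 0]
  [0, 6, 0]
  [0, 0, 6]
(up to reordering of blocks).

Per-block formulas:
  For a 2×2 Jordan block J_2(6): exp(t · J_2(6)) = e^(6t)·(I + t·N), where N is the 2×2 nilpotent shift.
  For a 1×1 block at λ = 6: exp(t · [6]) = [e^(6t)].

After assembling e^{tJ} and conjugating by P, we get:

e^{tA} =
  [-4*t*exp(6*t) + exp(6*t), 2*t*exp(6*t), -6*t*exp(6*t)]
  [-2*t*exp(6*t), t*exp(6*t) + exp(6*t), -3*t*exp(6*t)]
  [2*t*exp(6*t), -t*exp(6*t), 3*t*exp(6*t) + exp(6*t)]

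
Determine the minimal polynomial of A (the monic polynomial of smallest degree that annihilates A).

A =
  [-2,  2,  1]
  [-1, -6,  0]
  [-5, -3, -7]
x^3 + 15*x^2 + 75*x + 125

The characteristic polynomial is χ_A(x) = (x + 5)^3, so the eigenvalues are known. The minimal polynomial is
  m_A(x) = Π_λ (x − λ)^{k_λ}
where k_λ is the size of the *largest* Jordan block for λ (equivalently, the smallest k with (A − λI)^k v = 0 for every generalised eigenvector v of λ).

  λ = -5: largest Jordan block has size 3, contributing (x + 5)^3

So m_A(x) = (x + 5)^3 = x^3 + 15*x^2 + 75*x + 125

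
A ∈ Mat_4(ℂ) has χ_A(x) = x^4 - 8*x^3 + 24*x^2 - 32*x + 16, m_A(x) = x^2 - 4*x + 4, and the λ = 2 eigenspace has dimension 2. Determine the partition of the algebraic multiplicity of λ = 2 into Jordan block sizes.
Block sizes for λ = 2: [2, 2]

Step 1 — from the characteristic polynomial, algebraic multiplicity of λ = 2 is 4. From dim ker(A − (2)·I) = 2, there are exactly 2 Jordan blocks for λ = 2.
Step 2 — from the minimal polynomial, the factor (x − 2)^2 tells us the largest block for λ = 2 has size 2.
Step 3 — with total size 4, 2 blocks, and largest block 2, the block sizes (in nonincreasing order) are [2, 2].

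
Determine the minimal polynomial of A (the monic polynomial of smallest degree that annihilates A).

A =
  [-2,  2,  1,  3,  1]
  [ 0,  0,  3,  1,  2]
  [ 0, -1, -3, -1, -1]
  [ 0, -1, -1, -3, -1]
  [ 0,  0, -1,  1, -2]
x^3 + 6*x^2 + 12*x + 8

The characteristic polynomial is χ_A(x) = (x + 2)^5, so the eigenvalues are known. The minimal polynomial is
  m_A(x) = Π_λ (x − λ)^{k_λ}
where k_λ is the size of the *largest* Jordan block for λ (equivalently, the smallest k with (A − λI)^k v = 0 for every generalised eigenvector v of λ).

  λ = -2: largest Jordan block has size 3, contributing (x + 2)^3

So m_A(x) = (x + 2)^3 = x^3 + 6*x^2 + 12*x + 8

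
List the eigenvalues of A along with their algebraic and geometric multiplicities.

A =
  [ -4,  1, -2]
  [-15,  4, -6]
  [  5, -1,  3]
λ = 1: alg = 3, geom = 2

Step 1 — factor the characteristic polynomial to read off the algebraic multiplicities:
  χ_A(x) = (x - 1)^3

Step 2 — compute geometric multiplicities via the rank-nullity identity g(λ) = n − rank(A − λI):
  rank(A − (1)·I) = 1, so dim ker(A − (1)·I) = n − 1 = 2

Summary:
  λ = 1: algebraic multiplicity = 3, geometric multiplicity = 2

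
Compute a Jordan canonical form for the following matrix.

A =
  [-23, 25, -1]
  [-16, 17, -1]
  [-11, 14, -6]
J_3(-4)

The characteristic polynomial is
  det(x·I − A) = x^3 + 12*x^2 + 48*x + 64 = (x + 4)^3

Eigenvalues and multiplicities (the geometric multiplicity of λ is n − rank(A − λI), which equals the number of Jordan blocks for λ):
  λ = -4: algebraic multiplicity = 3, geometric multiplicity = 1

Determining the block sizes for each eigenvalue:
  λ = -4: one block (gm = 1), so the single block has size am = 3 → block sizes [3]

Assembling the blocks gives a Jordan form
J =
  [-4,  1,  0]
  [ 0, -4,  1]
  [ 0,  0, -4]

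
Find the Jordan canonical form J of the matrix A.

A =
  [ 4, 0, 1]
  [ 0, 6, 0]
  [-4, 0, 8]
J_2(6) ⊕ J_1(6)

The characteristic polynomial is
  det(x·I − A) = x^3 - 18*x^2 + 108*x - 216 = (x - 6)^3

Eigenvalues and multiplicities (the geometric multiplicity of λ is n − rank(A − λI), which equals the number of Jordan blocks for λ):
  λ = 6: algebraic multiplicity = 3, geometric multiplicity = 2

Determining the block sizes for each eigenvalue:
  λ = 6: 2 blocks summing to 3 forces exactly one block of size 2 and the rest size 1 → block sizes [2, 1]

Assembling the blocks gives a Jordan form
J =
  [6, 1, 0]
  [0, 6, 0]
  [0, 0, 6]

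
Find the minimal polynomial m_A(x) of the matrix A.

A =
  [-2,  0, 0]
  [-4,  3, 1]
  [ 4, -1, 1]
x^3 - 2*x^2 - 4*x + 8

The characteristic polynomial is χ_A(x) = (x - 2)^2*(x + 2), so the eigenvalues are known. The minimal polynomial is
  m_A(x) = Π_λ (x − λ)^{k_λ}
where k_λ is the size of the *largest* Jordan block for λ (equivalently, the smallest k with (A − λI)^k v = 0 for every generalised eigenvector v of λ).

  λ = -2: largest Jordan block has size 1, contributing (x + 2)
  λ = 2: largest Jordan block has size 2, contributing (x − 2)^2

So m_A(x) = (x - 2)^2*(x + 2) = x^3 - 2*x^2 - 4*x + 8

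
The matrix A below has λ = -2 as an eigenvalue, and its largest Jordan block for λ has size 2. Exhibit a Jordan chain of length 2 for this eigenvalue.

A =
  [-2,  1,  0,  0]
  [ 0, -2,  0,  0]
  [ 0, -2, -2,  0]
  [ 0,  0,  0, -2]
A Jordan chain for λ = -2 of length 2:
v_1 = (1, 0, -2, 0)ᵀ
v_2 = (0, 1, 0, 0)ᵀ

Let N = A − (-2)·I. We want v_2 with N^2 v_2 = 0 but N^1 v_2 ≠ 0; then v_{j-1} := N · v_j for j = 2, …, 2.

Pick v_2 = (0, 1, 0, 0)ᵀ.
Then v_1 = N · v_2 = (1, 0, -2, 0)ᵀ.

Sanity check: (A − (-2)·I) v_1 = (0, 0, 0, 0)ᵀ = 0. ✓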